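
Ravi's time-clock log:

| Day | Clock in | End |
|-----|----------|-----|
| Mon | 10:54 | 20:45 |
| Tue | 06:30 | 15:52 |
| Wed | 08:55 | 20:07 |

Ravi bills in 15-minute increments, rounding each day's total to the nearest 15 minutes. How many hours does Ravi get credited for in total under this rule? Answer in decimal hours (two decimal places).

Mon: 10:54–20:45 = 9 h 51 min → rounds to 9 h 45 min
Tue: 06:30–15:52 = 9 h 22 min → rounds to 9 h 15 min
Wed: 08:55–20:07 = 11 h 12 min → rounds to 11 h 15 min
Total credited: 30 h 15 min.

30.25 hours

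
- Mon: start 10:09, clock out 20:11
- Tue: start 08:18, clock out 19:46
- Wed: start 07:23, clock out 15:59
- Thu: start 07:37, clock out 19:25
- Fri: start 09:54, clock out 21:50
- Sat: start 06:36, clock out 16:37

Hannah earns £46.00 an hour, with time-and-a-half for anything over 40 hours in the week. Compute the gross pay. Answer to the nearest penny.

£3485.65

Mon: 10:09–20:11 = 10 h 2 min
Tue: 08:18–19:46 = 11 h 28 min
Wed: 07:23–15:59 = 8 h 36 min
Thu: 07:37–19:25 = 11 h 48 min
Fri: 09:54–21:50 = 11 h 56 min
Sat: 06:36–16:37 = 10 h 1 min
Total worked: 63 h 51 min = 3831 min.
Regular 40 h 0 min = 2400 min at £46.00/h; overtime 23 h 51 min = 1431 min at £69.00/h.
Pay = (2400 × £46.00 + 1431 × £69.00) ÷ 60 = £3485.65.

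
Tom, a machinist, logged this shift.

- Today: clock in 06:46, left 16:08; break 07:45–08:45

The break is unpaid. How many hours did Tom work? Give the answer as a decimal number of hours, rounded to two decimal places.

8.37 hours

Today: 06:46–16:08 = 9 h 22 min; less 60 min break → 8 h 22 min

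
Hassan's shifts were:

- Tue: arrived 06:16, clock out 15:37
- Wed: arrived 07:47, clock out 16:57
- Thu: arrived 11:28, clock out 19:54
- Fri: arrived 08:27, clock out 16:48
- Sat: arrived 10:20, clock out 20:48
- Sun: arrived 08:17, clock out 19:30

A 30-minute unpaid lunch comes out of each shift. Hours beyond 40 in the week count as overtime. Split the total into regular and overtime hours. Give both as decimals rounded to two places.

Regular 40.00 hours, overtime 13.98 hours

Tue: 06:16–15:37 = 9 h 21 min; less 30 min break → 8 h 51 min
Wed: 07:47–16:57 = 9 h 10 min; less 30 min break → 8 h 40 min
Thu: 11:28–19:54 = 8 h 26 min; less 30 min break → 7 h 56 min
Fri: 08:27–16:48 = 8 h 21 min; less 30 min break → 7 h 51 min
Sat: 10:20–20:48 = 10 h 28 min; less 30 min break → 9 h 58 min
Sun: 08:17–19:30 = 11 h 13 min; less 30 min break → 10 h 43 min
Total worked: 53 h 59 min = 53.98 h.
Threshold 40 h → overtime 13 h 59 min, regular 40 h 0 min.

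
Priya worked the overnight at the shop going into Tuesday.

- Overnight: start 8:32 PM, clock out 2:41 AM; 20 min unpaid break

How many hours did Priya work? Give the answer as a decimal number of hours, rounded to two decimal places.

Overnight: 8:32 PM → midnight = 3 h 28 min; midnight → 2:41 AM = 2 h 41 min; span 6 h 9 min; less 20 min break → 5 h 49 min

5.82 hours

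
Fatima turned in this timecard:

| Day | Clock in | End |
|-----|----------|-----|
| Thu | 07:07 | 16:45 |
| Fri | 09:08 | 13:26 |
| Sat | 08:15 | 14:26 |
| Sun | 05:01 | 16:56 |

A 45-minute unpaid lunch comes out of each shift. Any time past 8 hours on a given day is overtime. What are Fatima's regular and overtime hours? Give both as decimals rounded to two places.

Regular 24.98 hours, overtime 4.05 hours

Thu: 07:07–16:45 = 9 h 38 min; less 45 min break → 8 h 53 min
Fri: 09:08–13:26 = 4 h 18 min; less 45 min break → 3 h 33 min
Sat: 08:15–14:26 = 6 h 11 min; less 45 min break → 5 h 26 min
Sun: 05:01–16:56 = 11 h 55 min; less 45 min break → 11 h 10 min
Thu reg 8 h 0 min / OT 0 h 53 min; Fri reg 3 h 33 min / OT 0 h 0 min; Sat reg 5 h 26 min / OT 0 h 0 min; Sun reg 8 h 0 min / OT 3 h 10 min.
Totals: regular 24 h 59 min, overtime 4 h 3 min.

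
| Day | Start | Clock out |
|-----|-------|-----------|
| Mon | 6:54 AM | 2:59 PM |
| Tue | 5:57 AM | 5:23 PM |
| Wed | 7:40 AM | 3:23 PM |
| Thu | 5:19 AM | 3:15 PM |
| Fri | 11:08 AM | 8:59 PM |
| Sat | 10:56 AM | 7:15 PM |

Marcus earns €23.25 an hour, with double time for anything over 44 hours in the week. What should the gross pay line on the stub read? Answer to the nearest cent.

Mon: 6:54 AM–2:59 PM = 8 h 5 min
Tue: 5:57 AM–5:23 PM = 11 h 26 min
Wed: 7:40 AM–3:23 PM = 7 h 43 min
Thu: 5:19 AM–3:15 PM = 9 h 56 min
Fri: 11:08 AM–8:59 PM = 9 h 51 min
Sat: 10:56 AM–7:15 PM = 8 h 19 min
Total worked: 55 h 20 min = 3320 min.
Regular 44 h 0 min = 2640 min at €23.25/h; overtime 11 h 20 min = 680 min at €46.50/h.
Pay = (2640 × €23.25 + 680 × €46.50) ÷ 60 = €1550.00.

€1550.00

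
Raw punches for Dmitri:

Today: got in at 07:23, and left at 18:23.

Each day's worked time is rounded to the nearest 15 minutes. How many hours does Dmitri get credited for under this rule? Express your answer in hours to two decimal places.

Today: 07:23–18:23 = 11 h 0 min → rounds to 11 h 0 min

11.00 hours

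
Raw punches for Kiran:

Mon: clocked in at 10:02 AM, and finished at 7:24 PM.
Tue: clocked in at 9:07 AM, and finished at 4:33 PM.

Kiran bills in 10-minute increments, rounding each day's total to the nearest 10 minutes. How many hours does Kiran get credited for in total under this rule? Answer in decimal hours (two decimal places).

Mon: 10:02 AM–7:24 PM = 9 h 22 min → rounds to 9 h 20 min
Tue: 9:07 AM–4:33 PM = 7 h 26 min → rounds to 7 h 30 min
Total credited: 16 h 50 min.

16.83 hours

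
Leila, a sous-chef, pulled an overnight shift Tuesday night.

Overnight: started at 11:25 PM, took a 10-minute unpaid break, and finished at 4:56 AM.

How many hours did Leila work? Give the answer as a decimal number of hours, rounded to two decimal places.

5.35 hours

Overnight: 11:25 PM → midnight = 0 h 35 min; midnight → 4:56 AM = 4 h 56 min; span 5 h 31 min; less 10 min break → 5 h 21 min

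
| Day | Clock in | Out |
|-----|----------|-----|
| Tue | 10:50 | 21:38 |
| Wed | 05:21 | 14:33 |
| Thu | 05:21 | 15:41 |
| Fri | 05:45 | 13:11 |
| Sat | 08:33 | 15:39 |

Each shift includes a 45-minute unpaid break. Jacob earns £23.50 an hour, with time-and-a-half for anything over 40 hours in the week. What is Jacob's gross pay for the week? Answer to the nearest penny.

Tue: 10:50–21:38 = 10 h 48 min; less 45 min break → 10 h 3 min
Wed: 05:21–14:33 = 9 h 12 min; less 45 min break → 8 h 27 min
Thu: 05:21–15:41 = 10 h 20 min; less 45 min break → 9 h 35 min
Fri: 05:45–13:11 = 7 h 26 min; less 45 min break → 6 h 41 min
Sat: 08:33–15:39 = 7 h 6 min; less 45 min break → 6 h 21 min
Total worked: 41 h 7 min = 2467 min.
Regular 40 h 0 min = 2400 min at £23.50/h; overtime 1 h 7 min = 67 min at £35.25/h.
Pay = (2400 × £23.50 + 67 × £35.25) ÷ 60 = £979.36.

£979.36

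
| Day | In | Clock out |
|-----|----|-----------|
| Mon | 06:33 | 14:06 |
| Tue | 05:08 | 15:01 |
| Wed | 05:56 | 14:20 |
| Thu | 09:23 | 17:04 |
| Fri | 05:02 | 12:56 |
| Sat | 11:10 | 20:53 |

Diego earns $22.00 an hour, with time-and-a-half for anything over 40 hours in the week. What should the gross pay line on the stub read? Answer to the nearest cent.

$1247.40

Mon: 06:33–14:06 = 7 h 33 min
Tue: 05:08–15:01 = 9 h 53 min
Wed: 05:56–14:20 = 8 h 24 min
Thu: 09:23–17:04 = 7 h 41 min
Fri: 05:02–12:56 = 7 h 54 min
Sat: 11:10–20:53 = 9 h 43 min
Total worked: 51 h 8 min = 3068 min.
Regular 40 h 0 min = 2400 min at $22.00/h; overtime 11 h 8 min = 668 min at $33.00/h.
Pay = (2400 × $22.00 + 668 × $33.00) ÷ 60 = $1247.40.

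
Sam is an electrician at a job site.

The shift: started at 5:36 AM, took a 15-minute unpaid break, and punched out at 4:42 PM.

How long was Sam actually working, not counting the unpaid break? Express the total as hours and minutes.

10 h 51 min

The shift: 5:36 AM–4:42 PM = 11 h 6 min; less 15 min break → 10 h 51 min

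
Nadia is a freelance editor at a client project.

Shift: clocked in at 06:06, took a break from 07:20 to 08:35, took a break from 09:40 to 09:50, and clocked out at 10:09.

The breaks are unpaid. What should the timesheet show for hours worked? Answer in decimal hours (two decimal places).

2.63 hours

Shift: 06:06–10:09 = 4 h 3 min; less 85 min break → 2 h 38 min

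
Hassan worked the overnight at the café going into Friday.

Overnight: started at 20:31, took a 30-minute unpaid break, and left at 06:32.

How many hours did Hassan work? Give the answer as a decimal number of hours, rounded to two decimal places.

9.52 hours

Overnight: 20:31 → midnight = 3 h 29 min; midnight → 06:32 = 6 h 32 min; span 10 h 1 min; less 30 min break → 9 h 31 min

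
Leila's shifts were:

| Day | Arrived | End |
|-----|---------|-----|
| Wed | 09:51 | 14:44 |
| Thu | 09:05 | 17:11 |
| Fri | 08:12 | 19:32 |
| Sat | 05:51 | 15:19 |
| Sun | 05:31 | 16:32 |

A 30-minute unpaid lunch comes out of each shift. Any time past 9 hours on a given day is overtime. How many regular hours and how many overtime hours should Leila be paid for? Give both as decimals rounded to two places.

Wed: 09:51–14:44 = 4 h 53 min; less 30 min break → 4 h 23 min
Thu: 09:05–17:11 = 8 h 6 min; less 30 min break → 7 h 36 min
Fri: 08:12–19:32 = 11 h 20 min; less 30 min break → 10 h 50 min
Sat: 05:51–15:19 = 9 h 28 min; less 30 min break → 8 h 58 min
Sun: 05:31–16:32 = 11 h 1 min; less 30 min break → 10 h 31 min
Wed reg 4 h 23 min / OT 0 h 0 min; Thu reg 7 h 36 min / OT 0 h 0 min; Fri reg 9 h 0 min / OT 1 h 50 min; Sat reg 8 h 58 min / OT 0 h 0 min; Sun reg 9 h 0 min / OT 1 h 31 min.
Totals: regular 38 h 57 min, overtime 3 h 21 min.

Regular 38.95 hours, overtime 3.35 hours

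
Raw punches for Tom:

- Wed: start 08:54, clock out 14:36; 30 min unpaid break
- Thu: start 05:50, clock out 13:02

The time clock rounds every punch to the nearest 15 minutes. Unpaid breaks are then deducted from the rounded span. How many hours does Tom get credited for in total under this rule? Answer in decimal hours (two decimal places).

12.25 hours

Wed: in 08:54→09:00, out 14:36→14:30; 5 h 30 min − 30 min = 5 h 0 min
Thu: in 05:50→05:45, out 13:02→13:00; 7 h 15 min
Total credited: 12 h 15 min.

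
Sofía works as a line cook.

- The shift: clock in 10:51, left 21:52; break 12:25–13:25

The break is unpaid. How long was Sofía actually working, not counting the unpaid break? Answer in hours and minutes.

10 h 1 min

The shift: 10:51–21:52 = 11 h 1 min; less 60 min break → 10 h 1 min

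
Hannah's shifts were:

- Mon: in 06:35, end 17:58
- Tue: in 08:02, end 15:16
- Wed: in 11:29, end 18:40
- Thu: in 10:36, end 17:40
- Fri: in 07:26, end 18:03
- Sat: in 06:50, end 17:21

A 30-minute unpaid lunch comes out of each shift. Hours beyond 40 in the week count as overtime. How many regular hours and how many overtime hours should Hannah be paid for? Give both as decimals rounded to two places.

Regular 40.00 hours, overtime 11.00 hours

Mon: 06:35–17:58 = 11 h 23 min; less 30 min break → 10 h 53 min
Tue: 08:02–15:16 = 7 h 14 min; less 30 min break → 6 h 44 min
Wed: 11:29–18:40 = 7 h 11 min; less 30 min break → 6 h 41 min
Thu: 10:36–17:40 = 7 h 4 min; less 30 min break → 6 h 34 min
Fri: 07:26–18:03 = 10 h 37 min; less 30 min break → 10 h 7 min
Sat: 06:50–17:21 = 10 h 31 min; less 30 min break → 10 h 1 min
Total worked: 51 h 0 min = 51.00 h.
Threshold 40 h → overtime 11 h 0 min, regular 40 h 0 min.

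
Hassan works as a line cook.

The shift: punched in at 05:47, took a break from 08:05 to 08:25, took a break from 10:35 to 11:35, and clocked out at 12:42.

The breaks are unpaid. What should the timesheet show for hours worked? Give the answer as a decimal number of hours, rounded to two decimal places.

5.58 hours

The shift: 05:47–12:42 = 6 h 55 min; less 80 min break → 5 h 35 min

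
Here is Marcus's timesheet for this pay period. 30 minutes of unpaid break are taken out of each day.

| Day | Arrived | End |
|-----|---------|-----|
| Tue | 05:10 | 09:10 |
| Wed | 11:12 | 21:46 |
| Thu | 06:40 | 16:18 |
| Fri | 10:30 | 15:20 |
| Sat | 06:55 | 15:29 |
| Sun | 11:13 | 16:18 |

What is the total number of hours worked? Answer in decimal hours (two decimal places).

Tue: 05:10–09:10 = 4 h 0 min; less 30 min break → 3 h 30 min
Wed: 11:12–21:46 = 10 h 34 min; less 30 min break → 10 h 4 min
Thu: 06:40–16:18 = 9 h 38 min; less 30 min break → 9 h 8 min
Fri: 10:30–15:20 = 4 h 50 min; less 30 min break → 4 h 20 min
Sat: 06:55–15:29 = 8 h 34 min; less 30 min break → 8 h 4 min
Sun: 11:13–16:18 = 5 h 5 min; less 30 min break → 4 h 35 min
Total: 3 h 30 min + 10 h 4 min + 9 h 8 min + 4 h 20 min + 8 h 4 min + 4 h 35 min = 39 h 41 min.

39.68 hours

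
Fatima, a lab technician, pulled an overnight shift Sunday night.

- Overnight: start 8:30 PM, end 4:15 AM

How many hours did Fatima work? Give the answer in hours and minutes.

7 h 45 min

Overnight: 8:30 PM → midnight = 3 h 30 min; midnight → 4:15 AM = 4 h 15 min; span 7 h 45 min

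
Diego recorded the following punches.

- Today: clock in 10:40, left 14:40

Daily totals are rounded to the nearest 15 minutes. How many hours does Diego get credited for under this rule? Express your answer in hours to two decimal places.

4.00 hours

Today: 10:40–14:40 = 4 h 0 min → rounds to 4 h 0 min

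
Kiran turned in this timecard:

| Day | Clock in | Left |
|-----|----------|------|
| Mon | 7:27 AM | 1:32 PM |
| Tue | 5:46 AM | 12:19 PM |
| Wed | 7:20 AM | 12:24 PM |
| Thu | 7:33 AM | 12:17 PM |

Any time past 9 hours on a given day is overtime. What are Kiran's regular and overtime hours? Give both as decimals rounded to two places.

Regular 22.43 hours, overtime 0.00 hours

Mon: 7:27 AM–1:32 PM = 6 h 5 min
Tue: 5:46 AM–12:19 PM = 6 h 33 min
Wed: 7:20 AM–12:24 PM = 5 h 4 min
Thu: 7:33 AM–12:17 PM = 4 h 44 min
Mon reg 6 h 5 min / OT 0 h 0 min; Tue reg 6 h 33 min / OT 0 h 0 min; Wed reg 5 h 4 min / OT 0 h 0 min; Thu reg 4 h 44 min / OT 0 h 0 min.
Totals: regular 22 h 26 min, overtime 0 h 0 min.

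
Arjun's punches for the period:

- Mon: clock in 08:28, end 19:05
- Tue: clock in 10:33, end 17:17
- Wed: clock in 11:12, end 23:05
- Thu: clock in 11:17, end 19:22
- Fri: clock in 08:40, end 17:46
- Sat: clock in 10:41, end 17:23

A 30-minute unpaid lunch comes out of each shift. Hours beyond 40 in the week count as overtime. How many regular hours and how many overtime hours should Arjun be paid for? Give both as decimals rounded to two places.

Regular 40.00 hours, overtime 10.12 hours

Mon: 08:28–19:05 = 10 h 37 min; less 30 min break → 10 h 7 min
Tue: 10:33–17:17 = 6 h 44 min; less 30 min break → 6 h 14 min
Wed: 11:12–23:05 = 11 h 53 min; less 30 min break → 11 h 23 min
Thu: 11:17–19:22 = 8 h 5 min; less 30 min break → 7 h 35 min
Fri: 08:40–17:46 = 9 h 6 min; less 30 min break → 8 h 36 min
Sat: 10:41–17:23 = 6 h 42 min; less 30 min break → 6 h 12 min
Total worked: 50 h 7 min = 50.12 h.
Threshold 40 h → overtime 10 h 7 min, regular 40 h 0 min.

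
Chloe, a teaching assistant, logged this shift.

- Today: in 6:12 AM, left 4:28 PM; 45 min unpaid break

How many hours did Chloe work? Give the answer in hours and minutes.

Today: 6:12 AM–4:28 PM = 10 h 16 min; less 45 min break → 9 h 31 min

9 h 31 min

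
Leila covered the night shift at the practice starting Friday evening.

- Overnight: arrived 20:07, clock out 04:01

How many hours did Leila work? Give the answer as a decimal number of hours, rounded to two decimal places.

Overnight: 20:07 → midnight = 3 h 53 min; midnight → 04:01 = 4 h 1 min; span 7 h 54 min

7.90 hours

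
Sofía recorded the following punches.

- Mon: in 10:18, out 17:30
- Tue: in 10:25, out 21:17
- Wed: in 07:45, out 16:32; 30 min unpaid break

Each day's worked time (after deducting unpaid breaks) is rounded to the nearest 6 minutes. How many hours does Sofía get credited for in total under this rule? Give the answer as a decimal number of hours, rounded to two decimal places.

26.40 hours

Mon: 10:18–17:30 = 7 h 12 min → rounds to 7 h 12 min
Tue: 10:25–21:17 = 10 h 52 min → rounds to 10 h 54 min
Wed: 07:45–16:32 = 8 h 47 min − 30 min = 8 h 17 min → rounds to 8 h 18 min
Total credited: 26 h 24 min.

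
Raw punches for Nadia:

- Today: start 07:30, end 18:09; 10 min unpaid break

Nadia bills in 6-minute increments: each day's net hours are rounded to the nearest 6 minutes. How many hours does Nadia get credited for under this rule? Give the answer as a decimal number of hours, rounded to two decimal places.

10.50 hours

Today: 07:30–18:09 = 10 h 39 min − 10 min = 10 h 29 min → rounds to 10 h 30 min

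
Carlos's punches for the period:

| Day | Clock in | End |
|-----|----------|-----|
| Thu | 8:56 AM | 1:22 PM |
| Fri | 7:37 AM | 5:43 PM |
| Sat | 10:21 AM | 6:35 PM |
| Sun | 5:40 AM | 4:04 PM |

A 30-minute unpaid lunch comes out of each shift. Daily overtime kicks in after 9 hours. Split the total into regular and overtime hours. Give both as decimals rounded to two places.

Thu: 8:56 AM–1:22 PM = 4 h 26 min; less 30 min break → 3 h 56 min
Fri: 7:37 AM–5:43 PM = 10 h 6 min; less 30 min break → 9 h 36 min
Sat: 10:21 AM–6:35 PM = 8 h 14 min; less 30 min break → 7 h 44 min
Sun: 5:40 AM–4:04 PM = 10 h 24 min; less 30 min break → 9 h 54 min
Thu reg 3 h 56 min / OT 0 h 0 min; Fri reg 9 h 0 min / OT 0 h 36 min; Sat reg 7 h 44 min / OT 0 h 0 min; Sun reg 9 h 0 min / OT 0 h 54 min.
Totals: regular 29 h 40 min, overtime 1 h 30 min.

Regular 29.67 hours, overtime 1.50 hours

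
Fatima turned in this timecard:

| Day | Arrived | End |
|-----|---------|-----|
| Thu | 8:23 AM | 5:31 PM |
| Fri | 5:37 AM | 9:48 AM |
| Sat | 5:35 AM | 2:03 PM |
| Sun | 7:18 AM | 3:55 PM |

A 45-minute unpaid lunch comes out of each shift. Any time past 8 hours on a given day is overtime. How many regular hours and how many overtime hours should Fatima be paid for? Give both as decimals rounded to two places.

Regular 27.02 hours, overtime 0.38 hours

Thu: 8:23 AM–5:31 PM = 9 h 8 min; less 45 min break → 8 h 23 min
Fri: 5:37 AM–9:48 AM = 4 h 11 min; less 45 min break → 3 h 26 min
Sat: 5:35 AM–2:03 PM = 8 h 28 min; less 45 min break → 7 h 43 min
Sun: 7:18 AM–3:55 PM = 8 h 37 min; less 45 min break → 7 h 52 min
Thu reg 8 h 0 min / OT 0 h 23 min; Fri reg 3 h 26 min / OT 0 h 0 min; Sat reg 7 h 43 min / OT 0 h 0 min; Sun reg 7 h 52 min / OT 0 h 0 min.
Totals: regular 27 h 1 min, overtime 0 h 23 min.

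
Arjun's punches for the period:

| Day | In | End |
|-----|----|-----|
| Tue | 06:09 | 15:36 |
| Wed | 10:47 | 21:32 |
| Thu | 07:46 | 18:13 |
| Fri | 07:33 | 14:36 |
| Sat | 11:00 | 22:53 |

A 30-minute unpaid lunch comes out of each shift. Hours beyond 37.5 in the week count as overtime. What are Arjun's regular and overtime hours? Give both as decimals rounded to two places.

Tue: 06:09–15:36 = 9 h 27 min; less 30 min break → 8 h 57 min
Wed: 10:47–21:32 = 10 h 45 min; less 30 min break → 10 h 15 min
Thu: 07:46–18:13 = 10 h 27 min; less 30 min break → 9 h 57 min
Fri: 07:33–14:36 = 7 h 3 min; less 30 min break → 6 h 33 min
Sat: 11:00–22:53 = 11 h 53 min; less 30 min break → 11 h 23 min
Total worked: 47 h 5 min = 47.08 h.
Threshold 37.5 h → overtime 9 h 35 min, regular 37 h 30 min.

Regular 37.50 hours, overtime 9.58 hours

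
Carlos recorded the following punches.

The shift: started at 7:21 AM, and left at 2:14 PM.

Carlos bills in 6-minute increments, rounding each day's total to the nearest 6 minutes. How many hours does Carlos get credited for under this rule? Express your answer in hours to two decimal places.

6.90 hours

The shift: 7:21 AM–2:14 PM = 6 h 53 min → rounds to 6 h 54 min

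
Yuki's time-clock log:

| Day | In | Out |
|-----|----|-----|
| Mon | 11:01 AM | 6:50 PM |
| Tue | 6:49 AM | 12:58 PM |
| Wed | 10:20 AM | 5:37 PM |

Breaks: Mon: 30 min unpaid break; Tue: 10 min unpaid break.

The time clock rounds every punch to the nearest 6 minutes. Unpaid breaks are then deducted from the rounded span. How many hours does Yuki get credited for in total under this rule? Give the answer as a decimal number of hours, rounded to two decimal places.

Mon: in 11:01 AM→11:00 AM, out 6:50 PM→6:48 PM; 7 h 48 min − 30 min = 7 h 18 min
Tue: in 6:49 AM→6:48 AM, out 12:58 PM→1:00 PM; 6 h 12 min − 10 min = 6 h 2 min
Wed: in 10:20 AM→10:18 AM, out 5:37 PM→5:36 PM; 7 h 18 min
Total credited: 20 h 38 min.

20.63 hours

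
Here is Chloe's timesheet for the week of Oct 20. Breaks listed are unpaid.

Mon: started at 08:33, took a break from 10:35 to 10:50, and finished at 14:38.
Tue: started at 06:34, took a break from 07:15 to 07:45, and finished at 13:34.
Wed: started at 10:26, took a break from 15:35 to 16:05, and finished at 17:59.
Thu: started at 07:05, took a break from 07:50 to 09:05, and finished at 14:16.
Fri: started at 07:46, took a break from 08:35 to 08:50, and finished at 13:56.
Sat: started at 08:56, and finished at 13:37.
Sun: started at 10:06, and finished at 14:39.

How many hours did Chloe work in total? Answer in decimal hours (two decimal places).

Mon: 08:33–14:38 = 6 h 5 min; less 15 min break → 5 h 50 min
Tue: 06:34–13:34 = 7 h 0 min; less 30 min break → 6 h 30 min
Wed: 10:26–17:59 = 7 h 33 min; less 30 min break → 7 h 3 min
Thu: 07:05–14:16 = 7 h 11 min; less 75 min break → 5 h 56 min
Fri: 07:46–13:56 = 6 h 10 min; less 15 min break → 5 h 55 min
Sat: 08:56–13:37 = 4 h 41 min
Sun: 10:06–14:39 = 4 h 33 min
Total: 5 h 50 min + 6 h 30 min + 7 h 3 min + 5 h 56 min + 5 h 55 min + 4 h 41 min + 4 h 33 min = 40 h 28 min.

40.47 hours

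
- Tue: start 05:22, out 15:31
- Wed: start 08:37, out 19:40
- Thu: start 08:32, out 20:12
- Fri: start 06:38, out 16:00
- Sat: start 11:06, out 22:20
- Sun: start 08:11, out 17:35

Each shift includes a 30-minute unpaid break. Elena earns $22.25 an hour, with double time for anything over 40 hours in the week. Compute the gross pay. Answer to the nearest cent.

$1774.07

Tue: 05:22–15:31 = 10 h 9 min; less 30 min break → 9 h 39 min
Wed: 08:37–19:40 = 11 h 3 min; less 30 min break → 10 h 33 min
Thu: 08:32–20:12 = 11 h 40 min; less 30 min break → 11 h 10 min
Fri: 06:38–16:00 = 9 h 22 min; less 30 min break → 8 h 52 min
Sat: 11:06–22:20 = 11 h 14 min; less 30 min break → 10 h 44 min
Sun: 08:11–17:35 = 9 h 24 min; less 30 min break → 8 h 54 min
Total worked: 59 h 52 min = 3592 min.
Regular 40 h 0 min = 2400 min at $22.25/h; overtime 19 h 52 min = 1192 min at $44.50/h.
Pay = (2400 × $22.25 + 1192 × $44.50) ÷ 60 = $1774.07.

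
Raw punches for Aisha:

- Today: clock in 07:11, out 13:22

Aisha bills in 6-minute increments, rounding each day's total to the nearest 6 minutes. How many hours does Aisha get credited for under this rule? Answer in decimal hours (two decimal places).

Today: 07:11–13:22 = 6 h 11 min → rounds to 6 h 12 min

6.20 hours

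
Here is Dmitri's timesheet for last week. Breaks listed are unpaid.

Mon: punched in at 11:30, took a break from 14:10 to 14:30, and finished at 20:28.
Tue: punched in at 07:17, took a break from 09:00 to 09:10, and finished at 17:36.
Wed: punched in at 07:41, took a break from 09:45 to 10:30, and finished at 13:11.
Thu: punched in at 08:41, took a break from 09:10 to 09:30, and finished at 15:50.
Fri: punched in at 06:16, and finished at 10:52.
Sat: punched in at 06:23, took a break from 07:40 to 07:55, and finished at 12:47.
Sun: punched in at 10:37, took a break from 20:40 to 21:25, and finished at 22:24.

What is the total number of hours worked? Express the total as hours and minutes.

52 h 8 min

Mon: 11:30–20:28 = 8 h 58 min; less 20 min break → 8 h 38 min
Tue: 07:17–17:36 = 10 h 19 min; less 10 min break → 10 h 9 min
Wed: 07:41–13:11 = 5 h 30 min; less 45 min break → 4 h 45 min
Thu: 08:41–15:50 = 7 h 9 min; less 20 min break → 6 h 49 min
Fri: 06:16–10:52 = 4 h 36 min
Sat: 06:23–12:47 = 6 h 24 min; less 15 min break → 6 h 9 min
Sun: 10:37–22:24 = 11 h 47 min; less 45 min break → 11 h 2 min
Total: 8 h 38 min + 10 h 9 min + 4 h 45 min + 6 h 49 min + 4 h 36 min + 6 h 9 min + 11 h 2 min = 52 h 8 min.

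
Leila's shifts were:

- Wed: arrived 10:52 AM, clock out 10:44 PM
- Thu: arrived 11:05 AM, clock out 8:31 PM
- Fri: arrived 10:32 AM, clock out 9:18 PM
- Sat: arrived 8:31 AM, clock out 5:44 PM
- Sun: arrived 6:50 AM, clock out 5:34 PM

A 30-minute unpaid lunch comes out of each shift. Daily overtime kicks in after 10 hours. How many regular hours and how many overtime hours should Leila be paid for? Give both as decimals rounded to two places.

Regular 47.65 hours, overtime 1.87 hours

Wed: 10:52 AM–10:44 PM = 11 h 52 min; less 30 min break → 11 h 22 min
Thu: 11:05 AM–8:31 PM = 9 h 26 min; less 30 min break → 8 h 56 min
Fri: 10:32 AM–9:18 PM = 10 h 46 min; less 30 min break → 10 h 16 min
Sat: 8:31 AM–5:44 PM = 9 h 13 min; less 30 min break → 8 h 43 min
Sun: 6:50 AM–5:34 PM = 10 h 44 min; less 30 min break → 10 h 14 min
Wed reg 10 h 0 min / OT 1 h 22 min; Thu reg 8 h 56 min / OT 0 h 0 min; Fri reg 10 h 0 min / OT 0 h 16 min; Sat reg 8 h 43 min / OT 0 h 0 min; Sun reg 10 h 0 min / OT 0 h 14 min.
Totals: regular 47 h 39 min, overtime 1 h 52 min.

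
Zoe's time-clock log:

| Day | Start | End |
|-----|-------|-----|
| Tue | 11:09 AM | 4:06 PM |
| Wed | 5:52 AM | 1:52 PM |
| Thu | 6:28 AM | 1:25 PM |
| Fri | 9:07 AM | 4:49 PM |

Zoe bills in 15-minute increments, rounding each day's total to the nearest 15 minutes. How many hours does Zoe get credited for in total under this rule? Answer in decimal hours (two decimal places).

Tue: 11:09 AM–4:06 PM = 4 h 57 min → rounds to 5 h 0 min
Wed: 5:52 AM–1:52 PM = 8 h 0 min → rounds to 8 h 0 min
Thu: 6:28 AM–1:25 PM = 6 h 57 min → rounds to 7 h 0 min
Fri: 9:07 AM–4:49 PM = 7 h 42 min → rounds to 7 h 45 min
Total credited: 27 h 45 min.

27.75 hours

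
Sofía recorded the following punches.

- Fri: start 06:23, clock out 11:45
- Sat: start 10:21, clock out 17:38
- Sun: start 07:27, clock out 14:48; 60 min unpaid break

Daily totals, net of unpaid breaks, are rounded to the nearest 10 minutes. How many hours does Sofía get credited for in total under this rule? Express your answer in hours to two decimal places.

19.00 hours

Fri: 06:23–11:45 = 5 h 22 min → rounds to 5 h 20 min
Sat: 10:21–17:38 = 7 h 17 min → rounds to 7 h 20 min
Sun: 07:27–14:48 = 7 h 21 min − 60 min = 6 h 21 min → rounds to 6 h 20 min
Total credited: 19 h 0 min.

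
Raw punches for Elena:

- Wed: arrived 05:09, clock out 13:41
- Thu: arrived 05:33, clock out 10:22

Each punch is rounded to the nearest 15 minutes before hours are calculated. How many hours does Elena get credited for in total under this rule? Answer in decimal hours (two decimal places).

13.25 hours

Wed: in 05:09→05:15, out 13:41→13:45; 8 h 30 min
Thu: in 05:33→05:30, out 10:22→10:15; 4 h 45 min
Total credited: 13 h 15 min.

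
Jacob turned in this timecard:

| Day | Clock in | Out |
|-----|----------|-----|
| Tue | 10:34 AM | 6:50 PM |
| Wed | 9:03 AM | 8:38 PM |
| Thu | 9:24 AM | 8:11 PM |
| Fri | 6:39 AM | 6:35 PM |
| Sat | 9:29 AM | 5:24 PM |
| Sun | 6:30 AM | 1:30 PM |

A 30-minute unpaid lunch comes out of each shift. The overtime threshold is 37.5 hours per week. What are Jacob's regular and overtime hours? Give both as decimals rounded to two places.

Tue: 10:34 AM–6:50 PM = 8 h 16 min; less 30 min break → 7 h 46 min
Wed: 9:03 AM–8:38 PM = 11 h 35 min; less 30 min break → 11 h 5 min
Thu: 9:24 AM–8:11 PM = 10 h 47 min; less 30 min break → 10 h 17 min
Fri: 6:39 AM–6:35 PM = 11 h 56 min; less 30 min break → 11 h 26 min
Sat: 9:29 AM–5:24 PM = 7 h 55 min; less 30 min break → 7 h 25 min
Sun: 6:30 AM–1:30 PM = 7 h 0 min; less 30 min break → 6 h 30 min
Total worked: 54 h 29 min = 54.48 h.
Threshold 37.5 h → overtime 16 h 59 min, regular 37 h 30 min.

Regular 37.50 hours, overtime 16.98 hours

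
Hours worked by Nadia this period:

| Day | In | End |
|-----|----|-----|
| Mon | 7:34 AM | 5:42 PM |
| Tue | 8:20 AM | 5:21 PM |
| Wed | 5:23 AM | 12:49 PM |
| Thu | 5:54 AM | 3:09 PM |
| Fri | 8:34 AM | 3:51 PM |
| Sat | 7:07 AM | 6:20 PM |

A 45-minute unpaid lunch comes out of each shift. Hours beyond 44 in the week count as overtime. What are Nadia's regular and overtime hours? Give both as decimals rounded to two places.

Regular 44.00 hours, overtime 5.83 hours

Mon: 7:34 AM–5:42 PM = 10 h 8 min; less 45 min break → 9 h 23 min
Tue: 8:20 AM–5:21 PM = 9 h 1 min; less 45 min break → 8 h 16 min
Wed: 5:23 AM–12:49 PM = 7 h 26 min; less 45 min break → 6 h 41 min
Thu: 5:54 AM–3:09 PM = 9 h 15 min; less 45 min break → 8 h 30 min
Fri: 8:34 AM–3:51 PM = 7 h 17 min; less 45 min break → 6 h 32 min
Sat: 7:07 AM–6:20 PM = 11 h 13 min; less 45 min break → 10 h 28 min
Total worked: 49 h 50 min = 49.83 h.
Threshold 44 h → overtime 5 h 50 min, regular 44 h 0 min.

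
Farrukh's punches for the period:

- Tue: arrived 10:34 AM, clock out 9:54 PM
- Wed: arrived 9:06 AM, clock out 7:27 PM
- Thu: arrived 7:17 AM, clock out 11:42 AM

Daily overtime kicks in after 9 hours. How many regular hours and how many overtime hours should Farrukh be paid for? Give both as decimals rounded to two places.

Tue: 10:34 AM–9:54 PM = 11 h 20 min
Wed: 9:06 AM–7:27 PM = 10 h 21 min
Thu: 7:17 AM–11:42 AM = 4 h 25 min
Tue reg 9 h 0 min / OT 2 h 20 min; Wed reg 9 h 0 min / OT 1 h 21 min; Thu reg 4 h 25 min / OT 0 h 0 min.
Totals: regular 22 h 25 min, overtime 3 h 41 min.

Regular 22.42 hours, overtime 3.68 hours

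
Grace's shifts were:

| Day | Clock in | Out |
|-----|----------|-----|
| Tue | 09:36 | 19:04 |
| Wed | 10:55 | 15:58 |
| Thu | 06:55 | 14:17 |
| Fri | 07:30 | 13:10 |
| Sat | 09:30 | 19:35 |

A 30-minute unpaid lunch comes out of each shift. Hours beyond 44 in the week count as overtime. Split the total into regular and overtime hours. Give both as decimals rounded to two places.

Tue: 09:36–19:04 = 9 h 28 min; less 30 min break → 8 h 58 min
Wed: 10:55–15:58 = 5 h 3 min; less 30 min break → 4 h 33 min
Thu: 06:55–14:17 = 7 h 22 min; less 30 min break → 6 h 52 min
Fri: 07:30–13:10 = 5 h 40 min; less 30 min break → 5 h 10 min
Sat: 09:30–19:35 = 10 h 5 min; less 30 min break → 9 h 35 min
Total worked: 35 h 8 min = 35.13 h.
Threshold 44 h → overtime 0 h 0 min, regular 35 h 8 min.

Regular 35.13 hours, overtime 0.00 hours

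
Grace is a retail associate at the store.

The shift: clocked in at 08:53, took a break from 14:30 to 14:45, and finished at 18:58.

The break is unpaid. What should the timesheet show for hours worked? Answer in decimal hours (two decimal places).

9.83 hours

The shift: 08:53–18:58 = 10 h 5 min; less 15 min break → 9 h 50 min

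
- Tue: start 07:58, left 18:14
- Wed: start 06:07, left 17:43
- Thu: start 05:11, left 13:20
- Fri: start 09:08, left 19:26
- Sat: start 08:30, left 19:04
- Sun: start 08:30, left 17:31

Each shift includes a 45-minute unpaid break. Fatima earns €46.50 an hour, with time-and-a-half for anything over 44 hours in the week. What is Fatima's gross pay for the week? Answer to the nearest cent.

€2841.15

Tue: 07:58–18:14 = 10 h 16 min; less 45 min break → 9 h 31 min
Wed: 06:07–17:43 = 11 h 36 min; less 45 min break → 10 h 51 min
Thu: 05:11–13:20 = 8 h 9 min; less 45 min break → 7 h 24 min
Fri: 09:08–19:26 = 10 h 18 min; less 45 min break → 9 h 33 min
Sat: 08:30–19:04 = 10 h 34 min; less 45 min break → 9 h 49 min
Sun: 08:30–17:31 = 9 h 1 min; less 45 min break → 8 h 16 min
Total worked: 55 h 24 min = 3324 min.
Regular 44 h 0 min = 2640 min at €46.50/h; overtime 11 h 24 min = 684 min at €69.75/h.
Pay = (2640 × €46.50 + 684 × €69.75) ÷ 60 = €2841.15.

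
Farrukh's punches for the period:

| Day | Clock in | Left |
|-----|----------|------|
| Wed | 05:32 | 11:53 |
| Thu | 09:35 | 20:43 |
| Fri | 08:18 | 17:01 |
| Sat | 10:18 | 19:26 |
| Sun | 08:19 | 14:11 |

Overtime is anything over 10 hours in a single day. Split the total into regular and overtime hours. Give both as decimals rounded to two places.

Wed: 05:32–11:53 = 6 h 21 min
Thu: 09:35–20:43 = 11 h 8 min
Fri: 08:18–17:01 = 8 h 43 min
Sat: 10:18–19:26 = 9 h 8 min
Sun: 08:19–14:11 = 5 h 52 min
Wed reg 6 h 21 min / OT 0 h 0 min; Thu reg 10 h 0 min / OT 1 h 8 min; Fri reg 8 h 43 min / OT 0 h 0 min; Sat reg 9 h 8 min / OT 0 h 0 min; Sun reg 5 h 52 min / OT 0 h 0 min.
Totals: regular 40 h 4 min, overtime 1 h 8 min.

Regular 40.07 hours, overtime 1.13 hours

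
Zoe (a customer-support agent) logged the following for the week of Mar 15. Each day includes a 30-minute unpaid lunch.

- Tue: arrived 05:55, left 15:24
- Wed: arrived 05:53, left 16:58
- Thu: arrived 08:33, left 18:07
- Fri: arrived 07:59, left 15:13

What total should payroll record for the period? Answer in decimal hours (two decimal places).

Tue: 05:55–15:24 = 9 h 29 min; less 30 min break → 8 h 59 min
Wed: 05:53–16:58 = 11 h 5 min; less 30 min break → 10 h 35 min
Thu: 08:33–18:07 = 9 h 34 min; less 30 min break → 9 h 4 min
Fri: 07:59–15:13 = 7 h 14 min; less 30 min break → 6 h 44 min
Total: 8 h 59 min + 10 h 35 min + 9 h 4 min + 6 h 44 min = 35 h 22 min.

35.37 hours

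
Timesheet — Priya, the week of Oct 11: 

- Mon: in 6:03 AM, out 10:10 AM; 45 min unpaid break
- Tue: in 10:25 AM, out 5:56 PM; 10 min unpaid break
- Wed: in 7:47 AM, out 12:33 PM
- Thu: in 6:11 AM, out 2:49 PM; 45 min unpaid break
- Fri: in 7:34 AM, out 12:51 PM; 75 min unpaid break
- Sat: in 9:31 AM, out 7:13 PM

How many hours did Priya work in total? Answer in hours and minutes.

Mon: 6:03 AM–10:10 AM = 4 h 7 min; less 45 min break → 3 h 22 min
Tue: 10:25 AM–5:56 PM = 7 h 31 min; less 10 min break → 7 h 21 min
Wed: 7:47 AM–12:33 PM = 4 h 46 min
Thu: 6:11 AM–2:49 PM = 8 h 38 min; less 45 min break → 7 h 53 min
Fri: 7:34 AM–12:51 PM = 5 h 17 min; less 75 min break → 4 h 2 min
Sat: 9:31 AM–7:13 PM = 9 h 42 min
Total: 3 h 22 min + 7 h 21 min + 4 h 46 min + 7 h 53 min + 4 h 2 min + 9 h 42 min = 37 h 6 min.

37 h 6 min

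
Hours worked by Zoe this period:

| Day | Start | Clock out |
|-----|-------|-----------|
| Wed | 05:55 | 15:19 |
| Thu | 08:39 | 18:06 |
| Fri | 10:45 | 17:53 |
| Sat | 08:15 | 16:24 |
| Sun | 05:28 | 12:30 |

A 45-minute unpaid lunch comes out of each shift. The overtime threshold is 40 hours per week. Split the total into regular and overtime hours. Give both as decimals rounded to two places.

Regular 37.42 hours, overtime 0.00 hours

Wed: 05:55–15:19 = 9 h 24 min; less 45 min break → 8 h 39 min
Thu: 08:39–18:06 = 9 h 27 min; less 45 min break → 8 h 42 min
Fri: 10:45–17:53 = 7 h 8 min; less 45 min break → 6 h 23 min
Sat: 08:15–16:24 = 8 h 9 min; less 45 min break → 7 h 24 min
Sun: 05:28–12:30 = 7 h 2 min; less 45 min break → 6 h 17 min
Total worked: 37 h 25 min = 37.42 h.
Threshold 40 h → overtime 0 h 0 min, regular 37 h 25 min.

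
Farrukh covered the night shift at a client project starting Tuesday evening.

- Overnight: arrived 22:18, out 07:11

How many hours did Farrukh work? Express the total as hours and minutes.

Overnight: 22:18 → midnight = 1 h 42 min; midnight → 07:11 = 7 h 11 min; span 8 h 53 min

8 h 53 min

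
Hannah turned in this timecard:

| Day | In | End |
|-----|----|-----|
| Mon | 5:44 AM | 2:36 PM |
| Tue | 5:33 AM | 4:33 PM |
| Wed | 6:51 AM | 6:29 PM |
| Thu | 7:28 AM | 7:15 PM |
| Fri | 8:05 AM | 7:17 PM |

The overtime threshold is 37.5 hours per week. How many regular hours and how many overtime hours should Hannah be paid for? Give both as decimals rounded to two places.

Mon: 5:44 AM–2:36 PM = 8 h 52 min
Tue: 5:33 AM–4:33 PM = 11 h 0 min
Wed: 6:51 AM–6:29 PM = 11 h 38 min
Thu: 7:28 AM–7:15 PM = 11 h 47 min
Fri: 8:05 AM–7:17 PM = 11 h 12 min
Total worked: 54 h 29 min = 54.48 h.
Threshold 37.5 h → overtime 16 h 59 min, regular 37 h 30 min.

Regular 37.50 hours, overtime 16.98 hours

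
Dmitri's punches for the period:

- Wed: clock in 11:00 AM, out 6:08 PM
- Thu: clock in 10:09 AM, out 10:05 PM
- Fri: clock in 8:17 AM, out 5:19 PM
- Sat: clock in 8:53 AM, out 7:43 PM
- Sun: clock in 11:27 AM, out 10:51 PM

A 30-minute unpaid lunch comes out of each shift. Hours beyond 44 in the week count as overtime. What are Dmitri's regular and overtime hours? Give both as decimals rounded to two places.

Regular 44.00 hours, overtime 3.83 hours

Wed: 11:00 AM–6:08 PM = 7 h 8 min; less 30 min break → 6 h 38 min
Thu: 10:09 AM–10:05 PM = 11 h 56 min; less 30 min break → 11 h 26 min
Fri: 8:17 AM–5:19 PM = 9 h 2 min; less 30 min break → 8 h 32 min
Sat: 8:53 AM–7:43 PM = 10 h 50 min; less 30 min break → 10 h 20 min
Sun: 11:27 AM–10:51 PM = 11 h 24 min; less 30 min break → 10 h 54 min
Total worked: 47 h 50 min = 47.83 h.
Threshold 44 h → overtime 3 h 50 min, regular 44 h 0 min.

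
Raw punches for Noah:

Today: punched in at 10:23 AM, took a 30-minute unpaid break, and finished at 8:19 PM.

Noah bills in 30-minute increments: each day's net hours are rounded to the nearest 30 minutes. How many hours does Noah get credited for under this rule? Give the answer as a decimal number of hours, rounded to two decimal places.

Today: 10:23 AM–8:19 PM = 9 h 56 min − 30 min = 9 h 26 min → rounds to 9 h 30 min

9.50 hours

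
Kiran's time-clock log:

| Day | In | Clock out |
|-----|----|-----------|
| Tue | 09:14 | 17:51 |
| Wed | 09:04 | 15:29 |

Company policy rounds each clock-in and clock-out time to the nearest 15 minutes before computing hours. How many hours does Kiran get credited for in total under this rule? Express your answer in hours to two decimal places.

15.00 hours

Tue: in 09:14→09:15, out 17:51→17:45; 8 h 30 min
Wed: in 09:04→09:00, out 15:29→15:30; 6 h 30 min
Total credited: 15 h 0 min.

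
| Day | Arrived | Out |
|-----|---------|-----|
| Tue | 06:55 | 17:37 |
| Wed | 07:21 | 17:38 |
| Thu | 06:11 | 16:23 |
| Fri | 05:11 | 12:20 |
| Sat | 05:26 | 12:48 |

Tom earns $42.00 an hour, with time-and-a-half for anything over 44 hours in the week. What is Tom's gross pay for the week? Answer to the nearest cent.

Tue: 06:55–17:37 = 10 h 42 min
Wed: 07:21–17:38 = 10 h 17 min
Thu: 06:11–16:23 = 10 h 12 min
Fri: 05:11–12:20 = 7 h 9 min
Sat: 05:26–12:48 = 7 h 22 min
Total worked: 45 h 42 min = 2742 min.
Regular 44 h 0 min = 2640 min at $42.00/h; overtime 1 h 42 min = 102 min at $63.00/h.
Pay = (2640 × $42.00 + 102 × $63.00) ÷ 60 = $1955.10.

$1955.10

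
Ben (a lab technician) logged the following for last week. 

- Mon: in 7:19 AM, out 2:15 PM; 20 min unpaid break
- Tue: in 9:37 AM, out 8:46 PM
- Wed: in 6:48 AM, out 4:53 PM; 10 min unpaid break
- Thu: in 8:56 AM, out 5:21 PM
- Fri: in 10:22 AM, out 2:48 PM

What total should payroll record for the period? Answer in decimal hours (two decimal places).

Mon: 7:19 AM–2:15 PM = 6 h 56 min; less 20 min break → 6 h 36 min
Tue: 9:37 AM–8:46 PM = 11 h 9 min
Wed: 6:48 AM–4:53 PM = 10 h 5 min; less 10 min break → 9 h 55 min
Thu: 8:56 AM–5:21 PM = 8 h 25 min
Fri: 10:22 AM–2:48 PM = 4 h 26 min
Total: 6 h 36 min + 11 h 9 min + 9 h 55 min + 8 h 25 min + 4 h 26 min = 40 h 31 min.

40.52 hours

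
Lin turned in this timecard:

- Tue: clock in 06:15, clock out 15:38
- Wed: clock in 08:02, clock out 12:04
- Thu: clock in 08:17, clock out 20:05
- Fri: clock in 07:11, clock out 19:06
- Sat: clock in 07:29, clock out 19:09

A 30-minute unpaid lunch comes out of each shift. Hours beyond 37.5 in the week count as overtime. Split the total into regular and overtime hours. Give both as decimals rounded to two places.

Regular 37.50 hours, overtime 8.80 hours

Tue: 06:15–15:38 = 9 h 23 min; less 30 min break → 8 h 53 min
Wed: 08:02–12:04 = 4 h 2 min; less 30 min break → 3 h 32 min
Thu: 08:17–20:05 = 11 h 48 min; less 30 min break → 11 h 18 min
Fri: 07:11–19:06 = 11 h 55 min; less 30 min break → 11 h 25 min
Sat: 07:29–19:09 = 11 h 40 min; less 30 min break → 11 h 10 min
Total worked: 46 h 18 min = 46.30 h.
Threshold 37.5 h → overtime 8 h 48 min, regular 37 h 30 min.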